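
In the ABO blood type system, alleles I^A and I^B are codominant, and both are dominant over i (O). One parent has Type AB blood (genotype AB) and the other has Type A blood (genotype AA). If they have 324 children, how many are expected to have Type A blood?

Cross: AB × AA
Possible offspring genotypes: 2 AA, 2 AB
Blood type counts: 2 Type A, 2 Type AB
Probability of Type A: 2/4 = 1/2
Expected count = 1/2 × 324 = 162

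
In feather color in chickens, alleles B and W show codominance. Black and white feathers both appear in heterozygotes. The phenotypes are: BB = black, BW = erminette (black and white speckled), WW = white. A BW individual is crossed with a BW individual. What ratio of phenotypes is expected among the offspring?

Punnett square for BW × BW:
Offspring genotypes: 1 BB, 2 BW, 1 WW
Phenotype counts: 1 black, 2 erminette (black and white speckled), 1 white
Ratio: 1 black : 2 erminette (black and white speckled) : 1 white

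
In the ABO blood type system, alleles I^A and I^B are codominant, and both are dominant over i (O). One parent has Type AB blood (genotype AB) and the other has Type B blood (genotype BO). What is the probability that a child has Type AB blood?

Cross: AB × BO
Possible offspring genotypes: 1 AB, 1 AO, 1 BB, 1 BO
Blood type counts: 1 Type AB, 1 Type A, 2 Type B
Probability of Type AB: 1/4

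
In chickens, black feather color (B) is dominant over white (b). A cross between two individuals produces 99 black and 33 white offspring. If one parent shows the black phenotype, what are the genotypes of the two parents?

Observed offspring: 99 black, 33 white
The observed ratio simplifies to 3:1. White (bb) offspring appear, so each parent must contribute one b allele. The parent stated to show black carries B, so it is Bb. The other parent is then either Bb or bb: Bb × bb would give a 1:1 split, whereas Bb × Bb gives 3:1 — matching the data. So both parents are heterozygous (Bb × Bb).
Parent genotypes: Bb × Bb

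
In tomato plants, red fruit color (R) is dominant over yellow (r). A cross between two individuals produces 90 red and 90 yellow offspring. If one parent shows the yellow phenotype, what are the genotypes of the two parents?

Observed offspring: 90 red, 90 yellow
The observed ratio simplifies to 1:1. One parent shows yellow, so its genotype must be rr. A 1:1 offspring split requires the other parent to be heterozygous (Rr).
Parent genotypes: rr × Rr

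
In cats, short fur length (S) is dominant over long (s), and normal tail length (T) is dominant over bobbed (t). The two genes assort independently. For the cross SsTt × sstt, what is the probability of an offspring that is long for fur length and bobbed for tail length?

Dihybrid cross SsTt × sstt — consider each gene separately:
fur length: Ss × ss → 2 Ss, 2 ss → 2 S_ : 2 ss (out of 4)
tail length: Tt × tt → 2 Tt, 2 tt → 2 T_ : 2 tt (out of 4)
Looking for: long (ss) and bobbed (tt)
P(long) = 2/4, P(bobbed) = 2/4
P(both) = 2/4 × 2/4 = 4/16 = 1/4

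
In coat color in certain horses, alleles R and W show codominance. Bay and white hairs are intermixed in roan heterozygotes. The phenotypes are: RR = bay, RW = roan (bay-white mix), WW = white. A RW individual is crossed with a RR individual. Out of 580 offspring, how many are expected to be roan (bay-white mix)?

Punnett square for RW × RR:
Offspring genotypes: 2 RR, 2 RW
Phenotype counts: 2 bay, 2 roan (bay-white mix)
roan (bay-white mix): 2 out of 4 → fraction 1/2
Expected count = 1/2 × 580 = 290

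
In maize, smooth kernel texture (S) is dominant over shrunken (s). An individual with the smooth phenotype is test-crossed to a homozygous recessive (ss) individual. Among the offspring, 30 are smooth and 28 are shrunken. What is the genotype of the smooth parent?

Test cross: ? × ss
Offspring: 30 smooth, 28 shrunken — approximately 1:1.
A 1:1 ratio in a test cross indicates the unknown parent is heterozygous (Ss).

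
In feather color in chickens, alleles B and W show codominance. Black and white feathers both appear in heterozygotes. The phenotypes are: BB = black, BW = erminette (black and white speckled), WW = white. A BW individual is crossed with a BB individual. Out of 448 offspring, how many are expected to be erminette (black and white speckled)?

Punnett square for BW × BB:
Offspring genotypes: 2 BB, 2 BW
Phenotype counts: 2 black, 2 erminette (black and white speckled)
erminette (black and white speckled): 2 out of 4 → fraction 1/2
Expected count = 1/2 × 448 = 224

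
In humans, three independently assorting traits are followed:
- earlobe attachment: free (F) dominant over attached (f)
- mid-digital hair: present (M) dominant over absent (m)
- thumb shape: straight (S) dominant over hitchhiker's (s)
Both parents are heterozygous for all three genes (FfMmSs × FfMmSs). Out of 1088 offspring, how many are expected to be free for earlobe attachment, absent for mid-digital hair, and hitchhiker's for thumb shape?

Trihybrid cross: FfMmSs × FfMmSs
Each trait segregates independently with a 3:1 phenotypic ratio, so each gene contributes 3/4 (dominant) or 1/4 (recessive).
Target: free (earlobe attachment), absent (mid-digital hair), hitchhiker's (thumb shape)
Probability = product of independent per-trait probabilities
= 3/4 × 1/4 × 1/4 = 3/64
Expected count = 3/64 × 1088 = 51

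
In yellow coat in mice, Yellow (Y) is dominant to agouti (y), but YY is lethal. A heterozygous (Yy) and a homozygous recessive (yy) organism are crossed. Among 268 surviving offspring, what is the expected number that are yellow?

Cross: Yy × yy
Punnett square offspring (before lethality): 2 Yy, 2 yy
No YY offspring are produced in this cross.
yellow: 2 out of 4 → fraction 1/2
Expected count = 1/2 × 268 = 134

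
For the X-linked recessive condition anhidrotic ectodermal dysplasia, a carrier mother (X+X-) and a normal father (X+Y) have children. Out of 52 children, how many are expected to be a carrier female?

Cross: X+X- × X+Y
Offspring: 1 X+X+, 1 X+Y, 1 X+X-, 1 X-Y
Probability of a carrier female: 1/4
Expected count = 1/4 × 52 = 13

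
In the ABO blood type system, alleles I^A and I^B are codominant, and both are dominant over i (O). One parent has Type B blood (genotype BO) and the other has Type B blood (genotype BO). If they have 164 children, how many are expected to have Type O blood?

Cross: BO × BO
Possible offspring genotypes: 1 BB, 2 BO, 1 OO
Blood type counts: 3 Type B, 1 Type O
Probability of Type O: 1/4
Expected count = 1/4 × 164 = 41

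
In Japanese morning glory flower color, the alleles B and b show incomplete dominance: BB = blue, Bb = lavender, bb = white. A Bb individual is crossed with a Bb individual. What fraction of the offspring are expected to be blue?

Punnett square for Bb × Bb:
Offspring genotypes: 1 BB, 2 Bb, 1 bb
Phenotype counts: 1 blue, 2 lavender, 1 white
blue: 1 out of 4
Probability: 1/4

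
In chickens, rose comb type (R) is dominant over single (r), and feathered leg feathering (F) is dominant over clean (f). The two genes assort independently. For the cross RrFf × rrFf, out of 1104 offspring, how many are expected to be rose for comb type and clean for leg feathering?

Dihybrid cross RrFf × rrFf — consider each gene separately:
comb type: Rr × rr → 2 Rr, 2 rr → 2 R_ : 2 rr (out of 4)
leg feathering: Ff × Ff → 1 FF, 2 Ff, 1 ff → 3 F_ : 1 ff (out of 4)
Looking for: rose (R_) and clean (ff)
P(rose) = 2/4, P(clean) = 1/4
P(both) = 2/4 × 1/4 = 2/16 = 1/8
Expected count = 1/8 × 1104 = 138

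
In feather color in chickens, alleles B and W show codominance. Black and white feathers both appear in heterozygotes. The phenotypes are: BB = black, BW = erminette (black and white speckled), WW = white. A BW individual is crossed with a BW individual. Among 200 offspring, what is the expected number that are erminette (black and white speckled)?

Punnett square for BW × BW:
Offspring genotypes: 1 BB, 2 BW, 1 WW
Phenotype counts: 1 black, 2 erminette (black and white speckled), 1 white
erminette (black and white speckled): 2 out of 4 → fraction 1/2
Expected count = 1/2 × 200 = 100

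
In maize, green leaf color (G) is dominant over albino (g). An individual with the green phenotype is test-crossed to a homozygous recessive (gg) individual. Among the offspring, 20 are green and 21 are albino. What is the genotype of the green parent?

Test cross: ? × gg
Offspring: 20 green, 21 albino — approximately 1:1.
A 1:1 ratio in a test cross indicates the unknown parent is heterozygous (Gg).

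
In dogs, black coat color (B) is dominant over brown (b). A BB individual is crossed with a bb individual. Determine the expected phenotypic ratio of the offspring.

Punnett square for BB × bb:
Offspring genotypes: 4 Bb
black: 4, brown: 0
Ratio: all black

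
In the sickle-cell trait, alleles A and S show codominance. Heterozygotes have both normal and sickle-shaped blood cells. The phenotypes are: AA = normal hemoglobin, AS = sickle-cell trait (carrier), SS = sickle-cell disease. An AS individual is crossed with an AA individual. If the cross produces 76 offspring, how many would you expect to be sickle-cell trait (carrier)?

Punnett square for AS × AA:
Offspring genotypes: 2 AA, 2 AS
Phenotype counts: 2 normal hemoglobin, 2 sickle-cell trait (carrier)
sickle-cell trait (carrier): 2 out of 4 → fraction 1/2
Expected count = 1/2 × 76 = 38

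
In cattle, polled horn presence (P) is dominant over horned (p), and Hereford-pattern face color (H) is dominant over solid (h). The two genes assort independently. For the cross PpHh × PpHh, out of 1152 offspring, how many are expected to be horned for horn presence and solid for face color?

Dihybrid cross PpHh × PpHh — consider each gene separately:
horn presence: Pp × Pp → 1 PP, 2 Pp, 1 pp → 3 P_ : 1 pp (out of 4)
face color: Hh × Hh → 1 HH, 2 Hh, 1 hh → 3 H_ : 1 hh (out of 4)
Looking for: horned (pp) and solid (hh)
P(horned) = 1/4, P(solid) = 1/4
P(both) = 1/4 × 1/4 = 1/16
Expected count = 1/16 × 1152 = 72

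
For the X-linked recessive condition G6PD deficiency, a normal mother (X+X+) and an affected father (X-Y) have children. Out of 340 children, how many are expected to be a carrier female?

Cross: X+X+ × X-Y
Offspring: 2 X+X-, 2 X+Y
Probability of a carrier female: 2/4 = 1/2
Expected count = 1/2 × 340 = 170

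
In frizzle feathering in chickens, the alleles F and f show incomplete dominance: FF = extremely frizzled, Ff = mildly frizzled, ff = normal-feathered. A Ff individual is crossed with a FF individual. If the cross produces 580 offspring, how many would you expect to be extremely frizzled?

Punnett square for Ff × FF:
Offspring genotypes: 2 FF, 2 Ff
Phenotype counts: 2 extremely frizzled, 2 mildly frizzled
extremely frizzled: 2 out of 4 → fraction 1/2
Expected count = 1/2 × 580 = 290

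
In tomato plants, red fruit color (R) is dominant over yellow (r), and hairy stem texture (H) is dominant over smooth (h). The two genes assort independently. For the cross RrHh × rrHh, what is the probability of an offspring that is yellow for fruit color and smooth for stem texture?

Dihybrid cross RrHh × rrHh — consider each gene separately:
fruit color: Rr × rr → 2 Rr, 2 rr → 2 R_ : 2 rr (out of 4)
stem texture: Hh × Hh → 1 HH, 2 Hh, 1 hh → 3 H_ : 1 hh (out of 4)
Looking for: yellow (rr) and smooth (hh)
P(yellow) = 2/4, P(smooth) = 1/4
P(both) = 2/4 × 1/4 = 2/16 = 1/8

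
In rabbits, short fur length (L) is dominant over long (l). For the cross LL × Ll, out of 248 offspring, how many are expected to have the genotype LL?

Punnett square for LL × Ll:
Offspring genotypes: 2 LL, 2 Ll
Total offspring: 4
Count with target: 2
Probability: 2/4 = 1/2
Expected count = 1/2 × 248 = 124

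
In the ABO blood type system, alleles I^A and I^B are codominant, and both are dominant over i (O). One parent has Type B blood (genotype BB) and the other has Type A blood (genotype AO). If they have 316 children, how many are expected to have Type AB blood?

Cross: BB × AO
Possible offspring genotypes: 2 AB, 2 BO
Blood type counts: 2 Type AB, 2 Type B
Probability of Type AB: 2/4 = 1/2
Expected count = 1/2 × 316 = 158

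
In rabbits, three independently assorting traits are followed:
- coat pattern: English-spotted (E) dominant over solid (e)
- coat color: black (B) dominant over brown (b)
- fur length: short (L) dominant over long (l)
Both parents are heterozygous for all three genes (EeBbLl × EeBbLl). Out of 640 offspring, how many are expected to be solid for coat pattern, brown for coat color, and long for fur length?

Trihybrid cross: EeBbLl × EeBbLl
Each trait segregates independently with a 3:1 phenotypic ratio, so each gene contributes 3/4 (dominant) or 1/4 (recessive).
Target: solid (coat pattern), brown (coat color), long (fur length)
Probability = product of independent per-trait probabilities
= 1/4 × 1/4 × 1/4 = 1/64
Expected count = 1/64 × 640 = 10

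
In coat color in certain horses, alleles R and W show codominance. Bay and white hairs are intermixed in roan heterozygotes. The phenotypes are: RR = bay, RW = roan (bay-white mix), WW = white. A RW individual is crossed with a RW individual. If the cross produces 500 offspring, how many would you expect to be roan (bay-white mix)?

Punnett square for RW × RW:
Offspring genotypes: 1 RR, 2 RW, 1 WW
Phenotype counts: 1 bay, 2 roan (bay-white mix), 1 white
roan (bay-white mix): 2 out of 4 → fraction 1/2
Expected count = 1/2 × 500 = 250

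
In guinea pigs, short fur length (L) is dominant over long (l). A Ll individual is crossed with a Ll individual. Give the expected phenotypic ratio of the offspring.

Punnett square for Ll × Ll:
Offspring genotypes: 1 LL, 2 Ll, 1 ll
short: 3, long: 1
Ratio: 3:1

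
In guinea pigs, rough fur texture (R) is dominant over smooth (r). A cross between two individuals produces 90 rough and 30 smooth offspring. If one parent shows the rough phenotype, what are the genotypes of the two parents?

Observed offspring: 90 rough, 30 smooth
The observed ratio simplifies to 3:1. Smooth (rr) offspring appear, so each parent must contribute one r allele. The parent stated to show rough carries R, so it is Rr. The other parent is then either Rr or rr: Rr × rr would give a 1:1 split, whereas Rr × Rr gives 3:1 — matching the data. So both parents are heterozygous (Rr × Rr).
Parent genotypes: Rr × Rr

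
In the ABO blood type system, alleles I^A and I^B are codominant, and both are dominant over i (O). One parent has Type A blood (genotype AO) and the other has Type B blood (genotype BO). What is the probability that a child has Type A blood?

Cross: AO × BO
Possible offspring genotypes: 1 AB, 1 AO, 1 BO, 1 OO
Blood type counts: 1 Type AB, 1 Type A, 1 Type B, 1 Type O
Probability of Type A: 1/4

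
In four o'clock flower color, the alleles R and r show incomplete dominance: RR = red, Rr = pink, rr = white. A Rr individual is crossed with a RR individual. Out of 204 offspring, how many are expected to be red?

Punnett square for Rr × RR:
Offspring genotypes: 2 RR, 2 Rr
Phenotype counts: 2 red, 2 pink
red: 2 out of 4 → fraction 1/2
Expected count = 1/2 × 204 = 102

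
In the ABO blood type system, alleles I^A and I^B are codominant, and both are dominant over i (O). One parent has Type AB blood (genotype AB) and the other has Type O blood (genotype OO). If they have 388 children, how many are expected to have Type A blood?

Cross: AB × OO
Possible offspring genotypes: 2 AO, 2 BO
Blood type counts: 2 Type A, 2 Type B
Probability of Type A: 2/4 = 1/2
Expected count = 1/2 × 388 = 194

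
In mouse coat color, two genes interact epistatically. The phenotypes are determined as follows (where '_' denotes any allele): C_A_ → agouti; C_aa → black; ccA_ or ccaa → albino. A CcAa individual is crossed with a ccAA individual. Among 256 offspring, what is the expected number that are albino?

Cross: CcAa × ccAA — consider each gene separately:
C gene: Cc × cc → 2 Cc, 2 cc → 2 C_ : 2 cc (out of 4)
A gene: Aa × AA → 2 AA, 2 Aa → 4 A_ (out of 4)
Genotype classes (out of 4 × 4 = 16): C_A_ = 2×4 = 8; ccA_ = 2×4 = 8
Apply the phenotype rules: C_A_ (8) → agouti; ccA_ (8) → albino
Phenotype counts (out of 16): 8 agouti, 8 albino
albino: 8 out of 16 → fraction 1/2
Expected count = 1/2 × 256 = 128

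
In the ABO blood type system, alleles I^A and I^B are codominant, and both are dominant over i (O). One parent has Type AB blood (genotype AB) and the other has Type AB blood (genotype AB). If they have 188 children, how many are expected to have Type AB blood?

Cross: AB × AB
Possible offspring genotypes: 1 AA, 2 AB, 1 BB
Blood type counts: 1 Type A, 2 Type AB, 1 Type B
Probability of Type AB: 2/4 = 1/2
Expected count = 1/2 × 188 = 94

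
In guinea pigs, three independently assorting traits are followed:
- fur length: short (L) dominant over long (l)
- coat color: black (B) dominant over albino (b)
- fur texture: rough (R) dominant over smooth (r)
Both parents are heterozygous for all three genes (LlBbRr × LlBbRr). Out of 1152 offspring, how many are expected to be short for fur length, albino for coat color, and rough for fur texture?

Trihybrid cross: LlBbRr × LlBbRr
Each trait segregates independently with a 3:1 phenotypic ratio, so each gene contributes 3/4 (dominant) or 1/4 (recessive).
Target: short (fur length), albino (coat color), rough (fur texture)
Probability = product of independent per-trait probabilities
= 3/4 × 1/4 × 3/4 = 9/64
Expected count = 9/64 × 1152 = 162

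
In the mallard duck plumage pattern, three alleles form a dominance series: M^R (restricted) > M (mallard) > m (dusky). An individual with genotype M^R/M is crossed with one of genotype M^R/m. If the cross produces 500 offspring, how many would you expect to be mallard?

Cross: M^R/M × M^R/m
Allele dominance: M^R > M > m
Offspring genotypes: 1 M^R/M^R, 1 M^R/m, 1 M^R/M, 1 M/m
Phenotype counts: 3 restricted, 1 mallard
mallard: 1 out of 4 → fraction 1/4
Expected count = 1/4 × 500 = 125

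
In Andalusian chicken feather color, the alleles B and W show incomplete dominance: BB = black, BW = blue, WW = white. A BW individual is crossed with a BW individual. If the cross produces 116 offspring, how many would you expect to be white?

Punnett square for BW × BW:
Offspring genotypes: 1 BB, 2 BW, 1 WW
Phenotype counts: 1 black, 2 blue, 1 white
white: 1 out of 4 → fraction 1/4
Expected count = 1/4 × 116 = 29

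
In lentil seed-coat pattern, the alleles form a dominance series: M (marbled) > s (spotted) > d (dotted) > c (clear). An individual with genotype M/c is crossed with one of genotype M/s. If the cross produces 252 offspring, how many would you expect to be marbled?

Cross: M/c × M/s
Allele dominance: M > s > d > c
Offspring genotypes: 1 M/M, 1 M/s, 1 M/c, 1 s/c
Phenotype counts: 3 marbled, 1 spotted
marbled: 3 out of 4 → fraction 3/4
Expected count = 3/4 × 252 = 189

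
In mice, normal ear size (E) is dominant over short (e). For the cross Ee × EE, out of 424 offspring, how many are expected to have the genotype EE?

Punnett square for Ee × EE:
Offspring genotypes: 2 EE, 2 Ee
Total offspring: 4
Count with target: 2
Probability: 2/4 = 1/2
Expected count = 1/2 × 424 = 212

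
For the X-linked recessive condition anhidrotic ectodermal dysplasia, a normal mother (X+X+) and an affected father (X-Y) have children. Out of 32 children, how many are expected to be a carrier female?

Cross: X+X+ × X-Y
Offspring: 2 X+X-, 2 X+Y
Probability of a carrier female: 2/4 = 1/2
Expected count = 1/2 × 32 = 16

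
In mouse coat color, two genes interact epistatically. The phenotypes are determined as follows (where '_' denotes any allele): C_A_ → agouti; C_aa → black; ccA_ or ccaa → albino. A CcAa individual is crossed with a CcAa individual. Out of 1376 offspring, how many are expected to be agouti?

Cross: CcAa × CcAa — consider each gene separately:
C gene: Cc × Cc → 1 CC, 2 Cc, 1 cc → 3 C_ : 1 cc (out of 4)
A gene: Aa × Aa → 1 AA, 2 Aa, 1 aa → 3 A_ : 1 aa (out of 4)
Genotype classes (out of 4 × 4 = 16): C_A_ = 3×3 = 9; C_aa = 3×1 = 3; ccA_ = 1×3 = 3; ccaa = 1×1 = 1
Apply the phenotype rules: C_A_ (9) → agouti; C_aa (3) → black; ccA_ (3) + ccaa (1) → albino
Phenotype counts (out of 16): 9 agouti, 3 black, 4 albino
agouti: 9 out of 16 → fraction 9/16
Expected count = 9/16 × 1376 = 774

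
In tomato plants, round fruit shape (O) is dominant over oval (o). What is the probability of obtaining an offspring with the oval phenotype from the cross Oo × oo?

Punnett square for Oo × oo:
Offspring genotypes: 2 Oo, 2 oo
Total offspring: 4
Count with target: 2
Probability: 2/4 = 1/2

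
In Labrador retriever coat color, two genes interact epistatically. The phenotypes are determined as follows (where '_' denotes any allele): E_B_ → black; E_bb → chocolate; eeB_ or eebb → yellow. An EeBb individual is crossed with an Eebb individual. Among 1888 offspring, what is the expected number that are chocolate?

Cross: EeBb × Eebb — consider each gene separately:
E gene: Ee × Ee → 1 EE, 2 Ee, 1 ee → 3 E_ : 1 ee (out of 4)
B gene: Bb × bb → 2 Bb, 2 bb → 2 B_ : 2 bb (out of 4)
Genotype classes (out of 4 × 4 = 16): E_B_ = 3×2 = 6; E_bb = 3×2 = 6; eeB_ = 1×2 = 2; eebb = 1×2 = 2
Apply the phenotype rules: E_B_ (6) → black; E_bb (6) → chocolate; eeB_ (2) + eebb (2) → yellow
Phenotype counts (out of 16): 6 black, 6 chocolate, 4 yellow
chocolate: 6 out of 16 → fraction 3/8
Expected count = 3/8 × 1888 = 708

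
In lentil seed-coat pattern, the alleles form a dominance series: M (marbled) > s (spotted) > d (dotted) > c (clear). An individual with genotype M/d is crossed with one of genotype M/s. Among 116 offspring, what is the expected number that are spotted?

Cross: M/d × M/s
Allele dominance: M > s > d > c
Offspring genotypes: 1 M/M, 1 M/s, 1 M/d, 1 s/d
Phenotype counts: 3 marbled, 1 spotted
spotted: 1 out of 4 → fraction 1/4
Expected count = 1/4 × 116 = 29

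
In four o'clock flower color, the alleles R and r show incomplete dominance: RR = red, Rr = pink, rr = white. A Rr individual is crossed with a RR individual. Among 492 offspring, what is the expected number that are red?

Punnett square for Rr × RR:
Offspring genotypes: 2 RR, 2 Rr
Phenotype counts: 2 red, 2 pink
red: 2 out of 4 → fraction 1/2
Expected count = 1/2 × 492 = 246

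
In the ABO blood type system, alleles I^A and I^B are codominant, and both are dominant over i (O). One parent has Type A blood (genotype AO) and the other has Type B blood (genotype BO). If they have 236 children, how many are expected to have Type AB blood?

Cross: AO × BO
Possible offspring genotypes: 1 AB, 1 AO, 1 BO, 1 OO
Blood type counts: 1 Type AB, 1 Type A, 1 Type B, 1 Type O
Probability of Type AB: 1/4
Expected count = 1/4 × 236 = 59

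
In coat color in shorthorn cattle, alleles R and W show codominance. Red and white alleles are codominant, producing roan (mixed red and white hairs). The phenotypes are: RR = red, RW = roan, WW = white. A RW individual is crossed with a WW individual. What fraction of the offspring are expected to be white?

Punnett square for RW × WW:
Offspring genotypes: 2 RW, 2 WW
Phenotype counts: 2 roan, 2 white
white: 2 out of 4
Probability: 2/4 = 1/2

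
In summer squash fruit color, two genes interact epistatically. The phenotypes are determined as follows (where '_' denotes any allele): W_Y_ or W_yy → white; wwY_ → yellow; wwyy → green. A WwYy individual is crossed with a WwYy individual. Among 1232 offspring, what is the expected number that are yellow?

Cross: WwYy × WwYy — consider each gene separately:
W gene: Ww × Ww → 1 WW, 2 Ww, 1 ww → 3 W_ : 1 ww (out of 4)
Y gene: Yy × Yy → 1 YY, 2 Yy, 1 yy → 3 Y_ : 1 yy (out of 4)
Genotype classes (out of 4 × 4 = 16): W_Y_ = 3×3 = 9; W_yy = 3×1 = 3; wwY_ = 1×3 = 3; wwyy = 1×1 = 1
Apply the phenotype rules: W_Y_ (9) + W_yy (3) → white; wwY_ (3) → yellow; wwyy (1) → green
Phenotype counts (out of 16): 12 white, 3 yellow, 1 green
yellow: 3 out of 16 → fraction 3/16
Expected count = 3/16 × 1232 = 231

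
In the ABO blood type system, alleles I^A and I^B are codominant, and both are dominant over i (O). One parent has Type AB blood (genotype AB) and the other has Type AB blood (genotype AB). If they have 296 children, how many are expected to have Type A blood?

Cross: AB × AB
Possible offspring genotypes: 1 AA, 2 AB, 1 BB
Blood type counts: 1 Type A, 2 Type AB, 1 Type B
Probability of Type A: 1/4
Expected count = 1/4 × 296 = 74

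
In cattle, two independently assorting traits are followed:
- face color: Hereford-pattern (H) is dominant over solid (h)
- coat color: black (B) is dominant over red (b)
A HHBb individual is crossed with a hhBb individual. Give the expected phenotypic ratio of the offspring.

Dihybrid cross HHBb × hhBb — consider each gene separately:
face color: HH × hh → 4 Hh → 4 H_ (out of 4)
coat color: Bb × Bb → 1 BB, 2 Bb, 1 bb → 3 B_ : 1 bb (out of 4)
Combine (counts out of 4 × 4 = 16): Hereford-pattern/black (H_B_) = 4×3 = 12; Hereford-pattern/red (H_bb) = 4×1 = 4
Phenotype counts (out of 16): 12 Hereford-pattern/black, 4 Hereford-pattern/red
Ratio: 3 Hereford-pattern/black : 1 Hereford-pattern/red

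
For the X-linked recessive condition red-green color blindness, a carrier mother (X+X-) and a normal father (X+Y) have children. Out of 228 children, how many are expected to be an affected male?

Cross: X+X- × X+Y
Offspring: 1 X+X+, 1 X+Y, 1 X+X-, 1 X-Y
Probability of an affected male: 1/4
Expected count = 1/4 × 228 = 57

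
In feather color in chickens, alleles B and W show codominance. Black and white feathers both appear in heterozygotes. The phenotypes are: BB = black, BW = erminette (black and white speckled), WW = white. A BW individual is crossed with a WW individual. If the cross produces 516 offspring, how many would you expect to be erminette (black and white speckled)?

Punnett square for BW × WW:
Offspring genotypes: 2 BW, 2 WW
Phenotype counts: 2 erminette (black and white speckled), 2 white
erminette (black and white speckled): 2 out of 4 → fraction 1/2
Expected count = 1/2 × 516 = 258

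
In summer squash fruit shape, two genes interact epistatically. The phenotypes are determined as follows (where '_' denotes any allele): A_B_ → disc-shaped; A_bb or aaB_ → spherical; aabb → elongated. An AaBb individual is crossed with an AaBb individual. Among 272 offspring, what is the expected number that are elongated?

Cross: AaBb × AaBb — consider each gene separately:
A gene: Aa × Aa → 1 AA, 2 Aa, 1 aa → 3 A_ : 1 aa (out of 4)
B gene: Bb × Bb → 1 BB, 2 Bb, 1 bb → 3 B_ : 1 bb (out of 4)
Genotype classes (out of 4 × 4 = 16): A_B_ = 3×3 = 9; A_bb = 3×1 = 3; aaB_ = 1×3 = 3; aabb = 1×1 = 1
Apply the phenotype rules: A_B_ (9) → disc-shaped; A_bb (3) + aaB_ (3) → spherical; aabb (1) → elongated
Phenotype counts (out of 16): 9 disc-shaped, 6 spherical, 1 elongated
elongated: 1 out of 16 → fraction 1/16
Expected count = 1/16 × 272 = 17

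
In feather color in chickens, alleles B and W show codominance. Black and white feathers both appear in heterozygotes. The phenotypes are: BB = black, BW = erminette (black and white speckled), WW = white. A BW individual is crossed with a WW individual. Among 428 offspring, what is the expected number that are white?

Punnett square for BW × WW:
Offspring genotypes: 2 BW, 2 WW
Phenotype counts: 2 erminette (black and white speckled), 2 white
white: 2 out of 4 → fraction 1/2
Expected count = 1/2 × 428 = 214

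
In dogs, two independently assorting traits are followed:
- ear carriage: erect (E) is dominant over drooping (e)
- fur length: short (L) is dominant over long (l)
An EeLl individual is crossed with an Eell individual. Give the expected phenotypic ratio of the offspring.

Dihybrid cross EeLl × Eell — consider each gene separately:
ear carriage: Ee × Ee → 1 EE, 2 Ee, 1 ee → 3 E_ : 1 ee (out of 4)
fur length: Ll × ll → 2 Ll, 2 ll → 2 L_ : 2 ll (out of 4)
Combine (counts out of 4 × 4 = 16): erect/short (E_L_) = 3×2 = 6; erect/long (E_ll) = 3×2 = 6; drooping/short (eeL_) = 1×2 = 2; drooping/long (eell) = 1×2 = 2
Phenotype counts (out of 16): 6 erect/short, 6 erect/long, 2 drooping/short, 2 drooping/long
Ratio: 3 erect/short : 3 erect/long : 1 drooping/short : 1 drooping/long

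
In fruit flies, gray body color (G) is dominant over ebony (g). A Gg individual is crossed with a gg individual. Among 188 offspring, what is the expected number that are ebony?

Punnett square for Gg × gg:
Offspring genotypes: 2 Gg, 2 gg
gray: 2, ebony: 2
ebony: 2 out of 4 → fraction 1/2
Expected count = 1/2 × 188 = 94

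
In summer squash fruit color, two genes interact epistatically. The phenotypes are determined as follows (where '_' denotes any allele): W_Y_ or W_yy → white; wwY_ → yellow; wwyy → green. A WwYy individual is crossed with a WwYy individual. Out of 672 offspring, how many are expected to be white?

Cross: WwYy × WwYy — consider each gene separately:
W gene: Ww × Ww → 1 WW, 2 Ww, 1 ww → 3 W_ : 1 ww (out of 4)
Y gene: Yy × Yy → 1 YY, 2 Yy, 1 yy → 3 Y_ : 1 yy (out of 4)
Genotype classes (out of 4 × 4 = 16): W_Y_ = 3×3 = 9; W_yy = 3×1 = 3; wwY_ = 1×3 = 3; wwyy = 1×1 = 1
Apply the phenotype rules: W_Y_ (9) + W_yy (3) → white; wwY_ (3) → yellow; wwyy (1) → green
Phenotype counts (out of 16): 12 white, 3 yellow, 1 green
white: 12 out of 16 → fraction 3/4
Expected count = 3/4 × 672 = 504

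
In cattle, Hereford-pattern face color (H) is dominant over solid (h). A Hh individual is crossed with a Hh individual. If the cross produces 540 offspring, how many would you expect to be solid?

Punnett square for Hh × Hh:
Offspring genotypes: 1 HH, 2 Hh, 1 hh
Hereford-pattern: 3, solid: 1
solid: 1 out of 4 → fraction 1/4
Expected count = 1/4 × 540 = 135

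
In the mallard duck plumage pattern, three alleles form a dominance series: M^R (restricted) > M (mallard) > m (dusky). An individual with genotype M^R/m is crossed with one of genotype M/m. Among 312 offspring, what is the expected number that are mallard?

Cross: M^R/m × M/m
Allele dominance: M^R > M > m
Offspring genotypes: 1 M^R/M, 1 M^R/m, 1 M/m, 1 m/m
Phenotype counts: 2 restricted, 1 mallard, 1 dusky
mallard: 1 out of 4 → fraction 1/4
Expected count = 1/4 × 312 = 78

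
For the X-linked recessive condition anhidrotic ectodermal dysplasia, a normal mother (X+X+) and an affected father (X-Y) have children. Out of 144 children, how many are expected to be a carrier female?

Cross: X+X+ × X-Y
Offspring: 2 X+X-, 2 X+Y
Probability of a carrier female: 2/4 = 1/2
Expected count = 1/2 × 144 = 72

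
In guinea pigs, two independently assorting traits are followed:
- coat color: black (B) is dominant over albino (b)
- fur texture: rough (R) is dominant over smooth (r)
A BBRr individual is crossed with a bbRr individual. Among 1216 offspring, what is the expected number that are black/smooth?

Dihybrid cross BBRr × bbRr — consider each gene separately:
coat color: BB × bb → 4 Bb → 4 B_ (out of 4)
fur texture: Rr × Rr → 1 RR, 2 Rr, 1 rr → 3 R_ : 1 rr (out of 4)
Combine (counts out of 4 × 4 = 16): black/rough (B_R_) = 4×3 = 12; black/smooth (B_rr) = 4×1 = 4
Phenotype counts (out of 16): 12 black/rough, 4 black/smooth
black/smooth: 4 out of 16 → fraction 1/4
Expected count = 1/4 × 1216 = 304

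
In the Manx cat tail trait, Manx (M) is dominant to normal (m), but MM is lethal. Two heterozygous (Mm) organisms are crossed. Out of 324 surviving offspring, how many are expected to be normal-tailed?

Cross: Mm × Mm
Punnett square offspring (before lethality): 1 MM, 2 Mm, 1 mm
The MM genotype is lethal (embryos die); surviving offspring: 2 Mm, 1 mm
normal-tailed: 1 out of 3 → fraction 1/3
Expected count = 1/3 × 324 = 108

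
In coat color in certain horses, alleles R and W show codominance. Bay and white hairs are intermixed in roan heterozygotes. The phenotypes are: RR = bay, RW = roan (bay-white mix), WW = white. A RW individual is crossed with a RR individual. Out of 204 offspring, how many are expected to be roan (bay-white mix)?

Punnett square for RW × RR:
Offspring genotypes: 2 RR, 2 RW
Phenotype counts: 2 bay, 2 roan (bay-white mix)
roan (bay-white mix): 2 out of 4 → fraction 1/2
Expected count = 1/2 × 204 = 102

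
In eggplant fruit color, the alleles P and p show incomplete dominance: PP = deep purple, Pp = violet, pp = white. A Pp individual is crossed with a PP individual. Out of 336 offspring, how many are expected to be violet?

Punnett square for Pp × PP:
Offspring genotypes: 2 PP, 2 Pp
Phenotype counts: 2 deep purple, 2 violet
violet: 2 out of 4 → fraction 1/2
Expected count = 1/2 × 336 = 168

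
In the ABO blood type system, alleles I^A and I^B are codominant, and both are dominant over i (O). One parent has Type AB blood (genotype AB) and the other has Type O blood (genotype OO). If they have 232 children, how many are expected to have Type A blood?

Cross: AB × OO
Possible offspring genotypes: 2 AO, 2 BO
Blood type counts: 2 Type A, 2 Type B
Probability of Type A: 2/4 = 1/2
Expected count = 1/2 × 232 = 116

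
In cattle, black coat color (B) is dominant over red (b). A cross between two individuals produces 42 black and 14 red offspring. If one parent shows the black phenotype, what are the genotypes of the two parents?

Observed offspring: 42 black, 14 red
The observed ratio simplifies to 3:1. Red (bb) offspring appear, so each parent must contribute one b allele. The parent stated to show black carries B, so it is Bb. The other parent is then either Bb or bb: Bb × bb would give a 1:1 split, whereas Bb × Bb gives 3:1 — matching the data. So both parents are heterozygous (Bb × Bb).
Parent genotypes: Bb × Bb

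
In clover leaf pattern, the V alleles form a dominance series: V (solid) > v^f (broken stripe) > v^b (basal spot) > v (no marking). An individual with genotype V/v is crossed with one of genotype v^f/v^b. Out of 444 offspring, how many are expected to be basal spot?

Cross: V/v × v^f/v^b
Allele dominance: V > v^f > v^b > v
Offspring genotypes: 1 V/v^f, 1 V/v^b, 1 v^f/v, 1 v^b/v
Phenotype counts: 2 solid, 1 broken stripe, 1 basal spot
basal spot: 1 out of 4 → fraction 1/4
Expected count = 1/4 × 444 = 111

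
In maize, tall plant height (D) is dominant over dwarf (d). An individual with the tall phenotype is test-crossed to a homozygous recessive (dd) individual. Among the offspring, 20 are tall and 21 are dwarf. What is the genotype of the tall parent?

Test cross: ? × dd
Offspring: 20 tall, 21 dwarf — approximately 1:1.
A 1:1 ratio in a test cross indicates the unknown parent is heterozygous (Dd).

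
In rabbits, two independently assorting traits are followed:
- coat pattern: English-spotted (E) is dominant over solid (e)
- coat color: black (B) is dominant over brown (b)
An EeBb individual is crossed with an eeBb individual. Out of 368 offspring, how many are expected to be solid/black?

Dihybrid cross EeBb × eeBb — consider each gene separately:
coat pattern: Ee × ee → 2 Ee, 2 ee → 2 E_ : 2 ee (out of 4)
coat color: Bb × Bb → 1 BB, 2 Bb, 1 bb → 3 B_ : 1 bb (out of 4)
Combine (counts out of 4 × 4 = 16): English-spotted/black (E_B_) = 2×3 = 6; English-spotted/brown (E_bb) = 2×1 = 2; solid/black (eeB_) = 2×3 = 6; solid/brown (eebb) = 2×1 = 2
Phenotype counts (out of 16): 6 English-spotted/black, 2 English-spotted/brown, 6 solid/black, 2 solid/brown
solid/black: 6 out of 16 → fraction 3/8
Expected count = 3/8 × 368 = 138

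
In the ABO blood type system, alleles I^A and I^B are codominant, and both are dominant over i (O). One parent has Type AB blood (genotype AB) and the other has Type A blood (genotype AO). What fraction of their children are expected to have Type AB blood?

Cross: AB × AO
Possible offspring genotypes: 1 AA, 1 AO, 1 AB, 1 BO
Blood type counts: 2 Type A, 1 Type AB, 1 Type B
Probability of Type AB: 1/4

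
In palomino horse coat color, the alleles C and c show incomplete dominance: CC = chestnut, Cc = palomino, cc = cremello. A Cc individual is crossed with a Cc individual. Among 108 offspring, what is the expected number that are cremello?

Punnett square for Cc × Cc:
Offspring genotypes: 1 CC, 2 Cc, 1 cc
Phenotype counts: 1 chestnut, 2 palomino, 1 cremello
cremello: 1 out of 4 → fraction 1/4
Expected count = 1/4 × 108 = 27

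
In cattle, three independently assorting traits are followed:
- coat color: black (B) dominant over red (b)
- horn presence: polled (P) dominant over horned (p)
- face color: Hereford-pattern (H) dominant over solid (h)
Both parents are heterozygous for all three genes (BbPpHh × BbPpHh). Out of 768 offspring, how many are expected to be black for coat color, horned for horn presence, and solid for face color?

Trihybrid cross: BbPpHh × BbPpHh
Each trait segregates independently with a 3:1 phenotypic ratio, so each gene contributes 3/4 (dominant) or 1/4 (recessive).
Target: black (coat color), horned (horn presence), solid (face color)
Probability = product of independent per-trait probabilities
= 3/4 × 1/4 × 1/4 = 3/64
Expected count = 3/64 × 768 = 36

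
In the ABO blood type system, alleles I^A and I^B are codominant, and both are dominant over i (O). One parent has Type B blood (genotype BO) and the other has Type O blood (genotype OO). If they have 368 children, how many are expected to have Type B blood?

Cross: BO × OO
Possible offspring genotypes: 2 BO, 2 OO
Blood type counts: 2 Type B, 2 Type O
Probability of Type B: 2/4 = 1/2
Expected count = 1/2 × 368 = 184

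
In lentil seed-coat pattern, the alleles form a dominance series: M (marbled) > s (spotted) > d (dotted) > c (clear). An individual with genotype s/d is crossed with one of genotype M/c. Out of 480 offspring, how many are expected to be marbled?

Cross: s/d × M/c
Allele dominance: M > s > d > c
Offspring genotypes: 1 M/s, 1 s/c, 1 M/d, 1 d/c
Phenotype counts: 2 marbled, 1 spotted, 1 dotted
marbled: 2 out of 4 → fraction 1/2
Expected count = 1/2 × 480 = 240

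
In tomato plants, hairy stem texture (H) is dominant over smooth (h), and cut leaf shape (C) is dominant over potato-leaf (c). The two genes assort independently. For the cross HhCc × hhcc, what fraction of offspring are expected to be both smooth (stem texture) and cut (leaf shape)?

Dihybrid cross HhCc × hhcc — consider each gene separately:
stem texture: Hh × hh → 2 Hh, 2 hh → 2 H_ : 2 hh (out of 4)
leaf shape: Cc × cc → 2 Cc, 2 cc → 2 C_ : 2 cc (out of 4)
Looking for: smooth (hh) and cut (C_)
P(smooth) = 2/4, P(cut) = 2/4
P(both) = 2/4 × 2/4 = 4/16 = 1/4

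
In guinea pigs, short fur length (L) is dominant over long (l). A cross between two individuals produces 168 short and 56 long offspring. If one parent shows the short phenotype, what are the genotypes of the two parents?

Observed offspring: 168 short, 56 long
The observed ratio simplifies to 3:1. Long (ll) offspring appear, so each parent must contribute one l allele. The parent stated to show short carries L, so it is Ll. The other parent is then either Ll or ll: Ll × ll would give a 1:1 split, whereas Ll × Ll gives 3:1 — matching the data. So both parents are heterozygous (Ll × Ll).
Parent genotypes: Ll × Ll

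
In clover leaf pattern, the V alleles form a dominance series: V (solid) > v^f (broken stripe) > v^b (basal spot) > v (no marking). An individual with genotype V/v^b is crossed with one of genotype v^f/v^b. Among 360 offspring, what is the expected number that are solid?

Cross: V/v^b × v^f/v^b
Allele dominance: V > v^f > v^b > v
Offspring genotypes: 1 V/v^f, 1 V/v^b, 1 v^f/v^b, 1 v^b/v^b
Phenotype counts: 2 solid, 1 broken stripe, 1 basal spot
solid: 2 out of 4 → fraction 1/2
Expected count = 1/2 × 360 = 180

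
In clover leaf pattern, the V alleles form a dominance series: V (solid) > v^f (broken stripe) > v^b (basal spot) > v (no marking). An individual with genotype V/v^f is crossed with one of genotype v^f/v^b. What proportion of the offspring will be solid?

Cross: V/v^f × v^f/v^b
Allele dominance: V > v^f > v^b > v
Offspring genotypes: 1 V/v^f, 1 V/v^b, 1 v^f/v^f, 1 v^f/v^b
Phenotype counts: 2 solid, 2 broken stripe
solid: 2 out of 4
Probability: 2/4 = 1/2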